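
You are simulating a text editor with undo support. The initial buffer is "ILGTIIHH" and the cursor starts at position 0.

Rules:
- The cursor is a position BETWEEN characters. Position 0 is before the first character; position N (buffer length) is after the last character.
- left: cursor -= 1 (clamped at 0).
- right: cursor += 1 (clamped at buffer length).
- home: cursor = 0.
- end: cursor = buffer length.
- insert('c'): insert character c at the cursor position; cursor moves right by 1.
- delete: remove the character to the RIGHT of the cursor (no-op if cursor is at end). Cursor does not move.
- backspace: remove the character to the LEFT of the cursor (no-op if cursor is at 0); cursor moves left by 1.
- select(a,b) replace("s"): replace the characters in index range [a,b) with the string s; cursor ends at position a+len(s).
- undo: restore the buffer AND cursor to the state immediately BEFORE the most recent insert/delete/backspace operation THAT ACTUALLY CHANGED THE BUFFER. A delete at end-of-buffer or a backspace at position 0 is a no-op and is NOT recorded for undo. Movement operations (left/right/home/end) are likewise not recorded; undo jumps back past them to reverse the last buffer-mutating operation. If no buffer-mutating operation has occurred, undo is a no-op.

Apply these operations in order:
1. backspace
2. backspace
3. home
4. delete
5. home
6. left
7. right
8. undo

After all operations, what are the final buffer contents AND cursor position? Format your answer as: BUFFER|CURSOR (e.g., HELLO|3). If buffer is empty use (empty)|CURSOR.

After op 1 (backspace): buf='ILGTIIHH' cursor=0
After op 2 (backspace): buf='ILGTIIHH' cursor=0
After op 3 (home): buf='ILGTIIHH' cursor=0
After op 4 (delete): buf='LGTIIHH' cursor=0
After op 5 (home): buf='LGTIIHH' cursor=0
After op 6 (left): buf='LGTIIHH' cursor=0
After op 7 (right): buf='LGTIIHH' cursor=1
After op 8 (undo): buf='ILGTIIHH' cursor=0

Answer: ILGTIIHH|0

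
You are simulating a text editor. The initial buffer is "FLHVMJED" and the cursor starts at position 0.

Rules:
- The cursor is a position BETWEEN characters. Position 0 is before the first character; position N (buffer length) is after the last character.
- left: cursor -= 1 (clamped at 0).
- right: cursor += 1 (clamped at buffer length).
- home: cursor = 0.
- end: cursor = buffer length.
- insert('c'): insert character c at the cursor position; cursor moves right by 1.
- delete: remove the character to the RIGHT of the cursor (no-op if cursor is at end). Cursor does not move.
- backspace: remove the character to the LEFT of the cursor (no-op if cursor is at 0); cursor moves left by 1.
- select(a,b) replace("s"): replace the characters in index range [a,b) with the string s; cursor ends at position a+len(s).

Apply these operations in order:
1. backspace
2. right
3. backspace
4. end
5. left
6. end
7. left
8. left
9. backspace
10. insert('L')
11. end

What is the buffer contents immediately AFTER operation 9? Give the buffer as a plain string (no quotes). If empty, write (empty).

Answer: LHVMED

Derivation:
After op 1 (backspace): buf='FLHVMJED' cursor=0
After op 2 (right): buf='FLHVMJED' cursor=1
After op 3 (backspace): buf='LHVMJED' cursor=0
After op 4 (end): buf='LHVMJED' cursor=7
After op 5 (left): buf='LHVMJED' cursor=6
After op 6 (end): buf='LHVMJED' cursor=7
After op 7 (left): buf='LHVMJED' cursor=6
After op 8 (left): buf='LHVMJED' cursor=5
After op 9 (backspace): buf='LHVMED' cursor=4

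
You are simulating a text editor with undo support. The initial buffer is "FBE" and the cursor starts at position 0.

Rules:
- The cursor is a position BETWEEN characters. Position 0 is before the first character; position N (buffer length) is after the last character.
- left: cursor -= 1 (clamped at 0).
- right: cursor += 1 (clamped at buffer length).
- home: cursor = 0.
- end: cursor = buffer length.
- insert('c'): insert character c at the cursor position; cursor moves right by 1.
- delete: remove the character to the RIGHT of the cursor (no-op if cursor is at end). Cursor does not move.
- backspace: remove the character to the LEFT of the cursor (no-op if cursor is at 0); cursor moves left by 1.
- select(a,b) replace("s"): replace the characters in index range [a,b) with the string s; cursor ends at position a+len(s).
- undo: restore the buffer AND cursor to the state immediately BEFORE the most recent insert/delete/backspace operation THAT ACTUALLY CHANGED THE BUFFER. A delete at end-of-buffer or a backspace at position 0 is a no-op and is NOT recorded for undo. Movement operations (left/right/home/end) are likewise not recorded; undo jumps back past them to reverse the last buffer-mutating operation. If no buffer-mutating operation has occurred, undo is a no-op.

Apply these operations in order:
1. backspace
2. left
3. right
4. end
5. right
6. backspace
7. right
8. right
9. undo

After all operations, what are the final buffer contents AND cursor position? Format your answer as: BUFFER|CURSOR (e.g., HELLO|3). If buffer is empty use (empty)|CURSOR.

After op 1 (backspace): buf='FBE' cursor=0
After op 2 (left): buf='FBE' cursor=0
After op 3 (right): buf='FBE' cursor=1
After op 4 (end): buf='FBE' cursor=3
After op 5 (right): buf='FBE' cursor=3
After op 6 (backspace): buf='FB' cursor=2
After op 7 (right): buf='FB' cursor=2
After op 8 (right): buf='FB' cursor=2
After op 9 (undo): buf='FBE' cursor=3

Answer: FBE|3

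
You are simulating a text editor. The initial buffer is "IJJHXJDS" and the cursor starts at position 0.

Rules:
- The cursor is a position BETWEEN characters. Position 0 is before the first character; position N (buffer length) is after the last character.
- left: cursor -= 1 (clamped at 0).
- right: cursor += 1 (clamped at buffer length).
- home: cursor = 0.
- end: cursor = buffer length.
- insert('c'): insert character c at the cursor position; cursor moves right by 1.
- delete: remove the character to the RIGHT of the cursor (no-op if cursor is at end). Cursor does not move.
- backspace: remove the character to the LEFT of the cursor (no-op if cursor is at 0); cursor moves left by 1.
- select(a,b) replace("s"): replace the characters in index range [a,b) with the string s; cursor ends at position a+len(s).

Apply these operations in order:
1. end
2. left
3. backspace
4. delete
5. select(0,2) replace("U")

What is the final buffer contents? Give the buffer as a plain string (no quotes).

After op 1 (end): buf='IJJHXJDS' cursor=8
After op 2 (left): buf='IJJHXJDS' cursor=7
After op 3 (backspace): buf='IJJHXJS' cursor=6
After op 4 (delete): buf='IJJHXJ' cursor=6
After op 5 (select(0,2) replace("U")): buf='UJHXJ' cursor=1

Answer: UJHXJ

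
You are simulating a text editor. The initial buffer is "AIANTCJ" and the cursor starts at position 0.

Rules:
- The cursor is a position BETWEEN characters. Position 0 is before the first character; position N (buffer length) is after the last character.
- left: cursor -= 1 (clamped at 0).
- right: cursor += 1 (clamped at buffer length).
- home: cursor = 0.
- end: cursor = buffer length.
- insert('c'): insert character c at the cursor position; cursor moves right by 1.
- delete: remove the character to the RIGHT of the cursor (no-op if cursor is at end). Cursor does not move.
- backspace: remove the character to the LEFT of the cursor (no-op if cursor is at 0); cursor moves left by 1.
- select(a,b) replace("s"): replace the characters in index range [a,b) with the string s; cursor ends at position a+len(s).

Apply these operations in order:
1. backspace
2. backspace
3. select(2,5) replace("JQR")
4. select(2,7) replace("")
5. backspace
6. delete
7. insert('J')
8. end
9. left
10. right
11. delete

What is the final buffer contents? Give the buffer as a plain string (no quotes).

After op 1 (backspace): buf='AIANTCJ' cursor=0
After op 2 (backspace): buf='AIANTCJ' cursor=0
After op 3 (select(2,5) replace("JQR")): buf='AIJQRCJ' cursor=5
After op 4 (select(2,7) replace("")): buf='AI' cursor=2
After op 5 (backspace): buf='A' cursor=1
After op 6 (delete): buf='A' cursor=1
After op 7 (insert('J')): buf='AJ' cursor=2
After op 8 (end): buf='AJ' cursor=2
After op 9 (left): buf='AJ' cursor=1
After op 10 (right): buf='AJ' cursor=2
After op 11 (delete): buf='AJ' cursor=2

Answer: AJ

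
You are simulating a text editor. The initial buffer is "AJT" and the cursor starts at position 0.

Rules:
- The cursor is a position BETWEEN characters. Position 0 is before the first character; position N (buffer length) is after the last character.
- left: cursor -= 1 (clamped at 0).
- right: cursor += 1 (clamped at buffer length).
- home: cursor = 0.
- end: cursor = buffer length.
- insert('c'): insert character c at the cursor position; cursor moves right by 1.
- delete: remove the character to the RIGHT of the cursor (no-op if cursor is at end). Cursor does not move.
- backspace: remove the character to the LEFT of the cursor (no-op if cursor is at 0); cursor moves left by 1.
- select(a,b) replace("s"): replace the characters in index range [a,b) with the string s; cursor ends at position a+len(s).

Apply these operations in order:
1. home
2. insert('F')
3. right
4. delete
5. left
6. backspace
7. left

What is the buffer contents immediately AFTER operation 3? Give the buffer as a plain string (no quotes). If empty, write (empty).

After op 1 (home): buf='AJT' cursor=0
After op 2 (insert('F')): buf='FAJT' cursor=1
After op 3 (right): buf='FAJT' cursor=2

Answer: FAJT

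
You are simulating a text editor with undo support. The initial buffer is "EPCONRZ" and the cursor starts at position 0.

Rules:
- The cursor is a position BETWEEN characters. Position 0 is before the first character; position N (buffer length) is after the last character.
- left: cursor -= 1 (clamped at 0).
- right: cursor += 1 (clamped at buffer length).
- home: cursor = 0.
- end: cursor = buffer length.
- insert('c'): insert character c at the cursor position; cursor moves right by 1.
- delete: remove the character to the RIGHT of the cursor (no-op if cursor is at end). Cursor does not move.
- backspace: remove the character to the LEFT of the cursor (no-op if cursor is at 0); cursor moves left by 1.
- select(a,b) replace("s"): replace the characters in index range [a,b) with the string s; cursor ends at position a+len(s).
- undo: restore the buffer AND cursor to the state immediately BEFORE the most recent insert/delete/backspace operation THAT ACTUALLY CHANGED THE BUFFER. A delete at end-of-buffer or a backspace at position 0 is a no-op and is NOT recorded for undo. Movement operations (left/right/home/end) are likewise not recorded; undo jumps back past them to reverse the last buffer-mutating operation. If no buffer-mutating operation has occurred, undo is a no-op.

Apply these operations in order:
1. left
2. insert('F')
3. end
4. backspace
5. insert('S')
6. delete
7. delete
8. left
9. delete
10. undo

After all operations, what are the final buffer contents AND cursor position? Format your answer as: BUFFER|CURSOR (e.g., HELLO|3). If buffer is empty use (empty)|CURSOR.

After op 1 (left): buf='EPCONRZ' cursor=0
After op 2 (insert('F')): buf='FEPCONRZ' cursor=1
After op 3 (end): buf='FEPCONRZ' cursor=8
After op 4 (backspace): buf='FEPCONR' cursor=7
After op 5 (insert('S')): buf='FEPCONRS' cursor=8
After op 6 (delete): buf='FEPCONRS' cursor=8
After op 7 (delete): buf='FEPCONRS' cursor=8
After op 8 (left): buf='FEPCONRS' cursor=7
After op 9 (delete): buf='FEPCONR' cursor=7
After op 10 (undo): buf='FEPCONRS' cursor=7

Answer: FEPCONRS|7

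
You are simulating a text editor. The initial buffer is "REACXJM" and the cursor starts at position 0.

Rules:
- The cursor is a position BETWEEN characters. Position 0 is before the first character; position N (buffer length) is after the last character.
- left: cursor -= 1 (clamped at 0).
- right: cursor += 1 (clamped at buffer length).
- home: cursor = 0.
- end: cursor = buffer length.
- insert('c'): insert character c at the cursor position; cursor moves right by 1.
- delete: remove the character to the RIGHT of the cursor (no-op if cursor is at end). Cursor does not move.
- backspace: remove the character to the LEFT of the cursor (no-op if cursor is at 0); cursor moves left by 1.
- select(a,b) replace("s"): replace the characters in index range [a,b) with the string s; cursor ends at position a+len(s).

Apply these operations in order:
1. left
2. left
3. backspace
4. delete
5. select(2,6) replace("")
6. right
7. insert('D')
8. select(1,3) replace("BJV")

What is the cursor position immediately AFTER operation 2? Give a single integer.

After op 1 (left): buf='REACXJM' cursor=0
After op 2 (left): buf='REACXJM' cursor=0

Answer: 0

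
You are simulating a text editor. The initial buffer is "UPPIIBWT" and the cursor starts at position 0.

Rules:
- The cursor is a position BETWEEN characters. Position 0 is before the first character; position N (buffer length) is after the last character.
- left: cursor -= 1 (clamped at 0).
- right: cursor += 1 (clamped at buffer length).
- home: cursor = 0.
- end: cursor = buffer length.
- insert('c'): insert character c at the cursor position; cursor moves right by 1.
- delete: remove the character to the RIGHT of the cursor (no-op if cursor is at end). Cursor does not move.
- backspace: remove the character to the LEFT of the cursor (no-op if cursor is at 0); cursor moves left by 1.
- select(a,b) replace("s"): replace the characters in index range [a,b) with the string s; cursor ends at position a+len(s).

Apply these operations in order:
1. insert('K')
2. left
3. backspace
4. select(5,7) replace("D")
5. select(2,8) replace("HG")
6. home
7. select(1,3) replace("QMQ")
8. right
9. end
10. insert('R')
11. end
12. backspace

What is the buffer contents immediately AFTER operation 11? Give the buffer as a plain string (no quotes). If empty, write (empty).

Answer: KQMQGR

Derivation:
After op 1 (insert('K')): buf='KUPPIIBWT' cursor=1
After op 2 (left): buf='KUPPIIBWT' cursor=0
After op 3 (backspace): buf='KUPPIIBWT' cursor=0
After op 4 (select(5,7) replace("D")): buf='KUPPIDWT' cursor=6
After op 5 (select(2,8) replace("HG")): buf='KUHG' cursor=4
After op 6 (home): buf='KUHG' cursor=0
After op 7 (select(1,3) replace("QMQ")): buf='KQMQG' cursor=4
After op 8 (right): buf='KQMQG' cursor=5
After op 9 (end): buf='KQMQG' cursor=5
After op 10 (insert('R')): buf='KQMQGR' cursor=6
After op 11 (end): buf='KQMQGR' cursor=6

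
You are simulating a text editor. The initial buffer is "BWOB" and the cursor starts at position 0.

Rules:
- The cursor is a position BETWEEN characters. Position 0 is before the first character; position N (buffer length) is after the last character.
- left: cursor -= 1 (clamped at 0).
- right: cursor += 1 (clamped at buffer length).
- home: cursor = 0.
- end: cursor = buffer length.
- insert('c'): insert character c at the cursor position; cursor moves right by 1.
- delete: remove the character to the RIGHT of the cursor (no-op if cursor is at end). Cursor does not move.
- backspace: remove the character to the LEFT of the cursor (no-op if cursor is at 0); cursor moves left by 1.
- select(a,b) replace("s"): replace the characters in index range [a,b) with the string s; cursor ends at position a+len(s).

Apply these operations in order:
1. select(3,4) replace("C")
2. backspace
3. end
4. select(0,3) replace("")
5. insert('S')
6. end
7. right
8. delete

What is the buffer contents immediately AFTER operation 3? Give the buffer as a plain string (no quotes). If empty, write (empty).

Answer: BWO

Derivation:
After op 1 (select(3,4) replace("C")): buf='BWOC' cursor=4
After op 2 (backspace): buf='BWO' cursor=3
After op 3 (end): buf='BWO' cursor=3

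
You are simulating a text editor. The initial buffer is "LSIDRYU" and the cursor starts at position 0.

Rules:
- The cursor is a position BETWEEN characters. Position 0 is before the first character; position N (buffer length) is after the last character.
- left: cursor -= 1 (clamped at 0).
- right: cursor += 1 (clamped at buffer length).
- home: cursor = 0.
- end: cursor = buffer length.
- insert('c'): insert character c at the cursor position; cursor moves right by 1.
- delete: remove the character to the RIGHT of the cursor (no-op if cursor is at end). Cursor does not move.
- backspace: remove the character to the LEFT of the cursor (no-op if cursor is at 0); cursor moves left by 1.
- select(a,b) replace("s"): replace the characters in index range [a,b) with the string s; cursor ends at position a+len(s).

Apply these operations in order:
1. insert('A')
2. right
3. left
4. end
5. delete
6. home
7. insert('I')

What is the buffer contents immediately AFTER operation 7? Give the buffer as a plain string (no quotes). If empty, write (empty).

After op 1 (insert('A')): buf='ALSIDRYU' cursor=1
After op 2 (right): buf='ALSIDRYU' cursor=2
After op 3 (left): buf='ALSIDRYU' cursor=1
After op 4 (end): buf='ALSIDRYU' cursor=8
After op 5 (delete): buf='ALSIDRYU' cursor=8
After op 6 (home): buf='ALSIDRYU' cursor=0
After op 7 (insert('I')): buf='IALSIDRYU' cursor=1

Answer: IALSIDRYU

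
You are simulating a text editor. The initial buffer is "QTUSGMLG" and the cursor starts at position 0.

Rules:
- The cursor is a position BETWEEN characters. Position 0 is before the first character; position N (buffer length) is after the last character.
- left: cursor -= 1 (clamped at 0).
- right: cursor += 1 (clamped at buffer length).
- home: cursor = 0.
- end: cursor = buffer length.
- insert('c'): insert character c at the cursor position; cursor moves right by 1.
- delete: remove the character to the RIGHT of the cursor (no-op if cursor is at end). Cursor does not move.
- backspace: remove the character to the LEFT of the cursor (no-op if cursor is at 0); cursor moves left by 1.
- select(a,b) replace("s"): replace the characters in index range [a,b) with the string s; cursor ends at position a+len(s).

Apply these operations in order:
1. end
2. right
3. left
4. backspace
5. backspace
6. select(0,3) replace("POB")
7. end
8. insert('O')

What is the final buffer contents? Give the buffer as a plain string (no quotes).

After op 1 (end): buf='QTUSGMLG' cursor=8
After op 2 (right): buf='QTUSGMLG' cursor=8
After op 3 (left): buf='QTUSGMLG' cursor=7
After op 4 (backspace): buf='QTUSGMG' cursor=6
After op 5 (backspace): buf='QTUSGG' cursor=5
After op 6 (select(0,3) replace("POB")): buf='POBSGG' cursor=3
After op 7 (end): buf='POBSGG' cursor=6
After op 8 (insert('O')): buf='POBSGGO' cursor=7

Answer: POBSGGO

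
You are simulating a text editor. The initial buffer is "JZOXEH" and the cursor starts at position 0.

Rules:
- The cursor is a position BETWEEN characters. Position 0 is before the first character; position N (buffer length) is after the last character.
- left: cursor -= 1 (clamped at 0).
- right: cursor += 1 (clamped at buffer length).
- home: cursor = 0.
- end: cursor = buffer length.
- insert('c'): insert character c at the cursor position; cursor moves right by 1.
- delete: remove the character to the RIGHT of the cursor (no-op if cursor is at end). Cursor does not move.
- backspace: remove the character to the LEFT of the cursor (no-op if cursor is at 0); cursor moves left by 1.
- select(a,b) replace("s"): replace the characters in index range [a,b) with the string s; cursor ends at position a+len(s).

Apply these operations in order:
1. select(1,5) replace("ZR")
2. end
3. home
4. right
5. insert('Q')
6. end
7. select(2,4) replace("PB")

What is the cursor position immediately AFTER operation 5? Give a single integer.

After op 1 (select(1,5) replace("ZR")): buf='JZRH' cursor=3
After op 2 (end): buf='JZRH' cursor=4
After op 3 (home): buf='JZRH' cursor=0
After op 4 (right): buf='JZRH' cursor=1
After op 5 (insert('Q')): buf='JQZRH' cursor=2

Answer: 2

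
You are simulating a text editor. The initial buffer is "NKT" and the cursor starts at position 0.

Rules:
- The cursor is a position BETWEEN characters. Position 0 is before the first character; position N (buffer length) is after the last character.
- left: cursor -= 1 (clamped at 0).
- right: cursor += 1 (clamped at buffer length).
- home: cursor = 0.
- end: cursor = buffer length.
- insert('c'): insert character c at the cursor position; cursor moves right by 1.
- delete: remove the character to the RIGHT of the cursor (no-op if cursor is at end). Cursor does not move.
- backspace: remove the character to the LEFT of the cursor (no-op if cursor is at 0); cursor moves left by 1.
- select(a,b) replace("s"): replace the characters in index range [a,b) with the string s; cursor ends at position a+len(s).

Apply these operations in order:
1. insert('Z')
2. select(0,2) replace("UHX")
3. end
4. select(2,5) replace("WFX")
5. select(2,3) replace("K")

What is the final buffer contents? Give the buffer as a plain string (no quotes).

After op 1 (insert('Z')): buf='ZNKT' cursor=1
After op 2 (select(0,2) replace("UHX")): buf='UHXKT' cursor=3
After op 3 (end): buf='UHXKT' cursor=5
After op 4 (select(2,5) replace("WFX")): buf='UHWFX' cursor=5
After op 5 (select(2,3) replace("K")): buf='UHKFX' cursor=3

Answer: UHKFX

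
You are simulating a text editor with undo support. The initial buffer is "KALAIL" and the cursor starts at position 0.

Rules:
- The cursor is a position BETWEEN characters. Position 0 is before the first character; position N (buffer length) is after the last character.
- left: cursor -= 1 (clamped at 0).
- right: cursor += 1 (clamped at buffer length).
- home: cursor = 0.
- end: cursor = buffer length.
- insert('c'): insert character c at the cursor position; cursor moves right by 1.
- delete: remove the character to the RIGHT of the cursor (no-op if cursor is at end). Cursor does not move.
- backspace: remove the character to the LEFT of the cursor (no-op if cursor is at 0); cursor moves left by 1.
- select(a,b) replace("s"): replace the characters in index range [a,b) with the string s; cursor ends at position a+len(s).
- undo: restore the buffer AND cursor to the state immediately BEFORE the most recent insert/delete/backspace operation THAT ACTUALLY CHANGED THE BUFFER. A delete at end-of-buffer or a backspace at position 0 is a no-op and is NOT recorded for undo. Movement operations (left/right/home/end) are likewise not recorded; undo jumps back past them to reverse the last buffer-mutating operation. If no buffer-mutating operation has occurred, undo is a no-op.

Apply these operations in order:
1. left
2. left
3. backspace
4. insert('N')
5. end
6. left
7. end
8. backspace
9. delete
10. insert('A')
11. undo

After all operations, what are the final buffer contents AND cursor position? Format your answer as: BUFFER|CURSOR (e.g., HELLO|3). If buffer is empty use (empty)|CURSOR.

Answer: NKALAI|6

Derivation:
After op 1 (left): buf='KALAIL' cursor=0
After op 2 (left): buf='KALAIL' cursor=0
After op 3 (backspace): buf='KALAIL' cursor=0
After op 4 (insert('N')): buf='NKALAIL' cursor=1
After op 5 (end): buf='NKALAIL' cursor=7
After op 6 (left): buf='NKALAIL' cursor=6
After op 7 (end): buf='NKALAIL' cursor=7
After op 8 (backspace): buf='NKALAI' cursor=6
After op 9 (delete): buf='NKALAI' cursor=6
After op 10 (insert('A')): buf='NKALAIA' cursor=7
After op 11 (undo): buf='NKALAI' cursor=6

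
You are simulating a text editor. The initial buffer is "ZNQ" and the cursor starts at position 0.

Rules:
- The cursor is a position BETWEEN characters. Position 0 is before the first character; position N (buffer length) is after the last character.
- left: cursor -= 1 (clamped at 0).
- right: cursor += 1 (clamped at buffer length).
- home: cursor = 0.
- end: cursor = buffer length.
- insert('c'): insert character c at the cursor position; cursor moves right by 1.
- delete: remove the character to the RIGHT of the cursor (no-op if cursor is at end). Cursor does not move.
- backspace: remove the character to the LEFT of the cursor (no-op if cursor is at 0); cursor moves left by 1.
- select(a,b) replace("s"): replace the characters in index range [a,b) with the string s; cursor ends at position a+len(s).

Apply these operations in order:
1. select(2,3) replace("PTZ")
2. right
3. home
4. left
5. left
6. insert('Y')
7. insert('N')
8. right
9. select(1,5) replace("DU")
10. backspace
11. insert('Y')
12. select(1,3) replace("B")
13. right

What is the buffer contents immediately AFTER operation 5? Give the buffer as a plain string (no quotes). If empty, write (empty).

After op 1 (select(2,3) replace("PTZ")): buf='ZNPTZ' cursor=5
After op 2 (right): buf='ZNPTZ' cursor=5
After op 3 (home): buf='ZNPTZ' cursor=0
After op 4 (left): buf='ZNPTZ' cursor=0
After op 5 (left): buf='ZNPTZ' cursor=0

Answer: ZNPTZ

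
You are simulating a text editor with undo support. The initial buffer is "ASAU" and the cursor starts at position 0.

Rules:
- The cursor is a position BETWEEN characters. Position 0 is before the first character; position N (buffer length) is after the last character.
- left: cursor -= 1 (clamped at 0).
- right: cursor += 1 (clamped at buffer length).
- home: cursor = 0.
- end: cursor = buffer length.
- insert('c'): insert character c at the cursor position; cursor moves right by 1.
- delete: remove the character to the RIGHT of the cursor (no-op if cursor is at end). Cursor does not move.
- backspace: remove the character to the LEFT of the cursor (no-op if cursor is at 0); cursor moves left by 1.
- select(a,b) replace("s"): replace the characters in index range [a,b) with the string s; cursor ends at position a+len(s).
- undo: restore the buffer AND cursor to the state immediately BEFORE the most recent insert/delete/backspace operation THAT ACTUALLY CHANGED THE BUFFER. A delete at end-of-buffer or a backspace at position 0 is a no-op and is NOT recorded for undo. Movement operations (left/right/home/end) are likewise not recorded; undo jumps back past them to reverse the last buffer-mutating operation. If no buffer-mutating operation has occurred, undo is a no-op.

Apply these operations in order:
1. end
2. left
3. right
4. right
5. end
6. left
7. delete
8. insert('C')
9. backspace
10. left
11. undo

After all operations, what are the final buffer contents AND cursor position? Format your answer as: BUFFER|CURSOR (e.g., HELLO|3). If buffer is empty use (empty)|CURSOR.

Answer: ASAC|4

Derivation:
After op 1 (end): buf='ASAU' cursor=4
After op 2 (left): buf='ASAU' cursor=3
After op 3 (right): buf='ASAU' cursor=4
After op 4 (right): buf='ASAU' cursor=4
After op 5 (end): buf='ASAU' cursor=4
After op 6 (left): buf='ASAU' cursor=3
After op 7 (delete): buf='ASA' cursor=3
After op 8 (insert('C')): buf='ASAC' cursor=4
After op 9 (backspace): buf='ASA' cursor=3
After op 10 (left): buf='ASA' cursor=2
After op 11 (undo): buf='ASAC' cursor=4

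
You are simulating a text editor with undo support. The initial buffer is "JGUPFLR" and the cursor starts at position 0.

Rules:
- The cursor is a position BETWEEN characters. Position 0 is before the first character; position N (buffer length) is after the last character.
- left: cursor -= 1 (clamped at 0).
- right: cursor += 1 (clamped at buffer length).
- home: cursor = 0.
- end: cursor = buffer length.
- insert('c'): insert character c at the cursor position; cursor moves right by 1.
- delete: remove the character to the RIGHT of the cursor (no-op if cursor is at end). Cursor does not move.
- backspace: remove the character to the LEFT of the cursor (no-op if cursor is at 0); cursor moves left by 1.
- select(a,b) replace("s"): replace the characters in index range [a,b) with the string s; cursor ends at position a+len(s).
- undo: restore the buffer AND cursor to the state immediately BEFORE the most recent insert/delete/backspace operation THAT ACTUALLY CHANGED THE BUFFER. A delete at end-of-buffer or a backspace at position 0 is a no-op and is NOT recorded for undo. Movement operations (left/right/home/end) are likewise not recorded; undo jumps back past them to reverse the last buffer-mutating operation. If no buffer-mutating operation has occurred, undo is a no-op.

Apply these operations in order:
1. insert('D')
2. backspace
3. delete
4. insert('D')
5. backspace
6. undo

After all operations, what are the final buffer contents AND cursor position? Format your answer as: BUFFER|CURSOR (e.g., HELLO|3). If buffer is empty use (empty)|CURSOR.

Answer: DGUPFLR|1

Derivation:
After op 1 (insert('D')): buf='DJGUPFLR' cursor=1
After op 2 (backspace): buf='JGUPFLR' cursor=0
After op 3 (delete): buf='GUPFLR' cursor=0
After op 4 (insert('D')): buf='DGUPFLR' cursor=1
After op 5 (backspace): buf='GUPFLR' cursor=0
After op 6 (undo): buf='DGUPFLR' cursor=1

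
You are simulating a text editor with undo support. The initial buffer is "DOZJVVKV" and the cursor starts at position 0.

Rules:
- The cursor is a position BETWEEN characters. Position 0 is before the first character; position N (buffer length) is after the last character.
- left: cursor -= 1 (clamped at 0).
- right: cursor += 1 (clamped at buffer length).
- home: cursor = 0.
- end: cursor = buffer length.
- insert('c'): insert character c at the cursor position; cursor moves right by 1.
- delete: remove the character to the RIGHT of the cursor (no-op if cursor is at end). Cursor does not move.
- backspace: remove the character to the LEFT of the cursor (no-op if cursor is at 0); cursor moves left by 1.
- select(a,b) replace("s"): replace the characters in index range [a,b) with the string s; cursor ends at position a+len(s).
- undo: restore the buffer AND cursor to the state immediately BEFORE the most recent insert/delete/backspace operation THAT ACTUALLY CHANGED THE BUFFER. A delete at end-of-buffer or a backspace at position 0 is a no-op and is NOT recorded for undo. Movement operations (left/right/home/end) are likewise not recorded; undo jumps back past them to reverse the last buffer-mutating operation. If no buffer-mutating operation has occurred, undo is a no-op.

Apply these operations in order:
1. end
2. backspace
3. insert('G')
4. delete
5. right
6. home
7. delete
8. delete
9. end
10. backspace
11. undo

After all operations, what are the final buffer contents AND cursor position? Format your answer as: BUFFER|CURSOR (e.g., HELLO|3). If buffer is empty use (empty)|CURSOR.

Answer: ZJVVKG|6

Derivation:
After op 1 (end): buf='DOZJVVKV' cursor=8
After op 2 (backspace): buf='DOZJVVK' cursor=7
After op 3 (insert('G')): buf='DOZJVVKG' cursor=8
After op 4 (delete): buf='DOZJVVKG' cursor=8
After op 5 (right): buf='DOZJVVKG' cursor=8
After op 6 (home): buf='DOZJVVKG' cursor=0
After op 7 (delete): buf='OZJVVKG' cursor=0
After op 8 (delete): buf='ZJVVKG' cursor=0
After op 9 (end): buf='ZJVVKG' cursor=6
After op 10 (backspace): buf='ZJVVK' cursor=5
After op 11 (undo): buf='ZJVVKG' cursor=6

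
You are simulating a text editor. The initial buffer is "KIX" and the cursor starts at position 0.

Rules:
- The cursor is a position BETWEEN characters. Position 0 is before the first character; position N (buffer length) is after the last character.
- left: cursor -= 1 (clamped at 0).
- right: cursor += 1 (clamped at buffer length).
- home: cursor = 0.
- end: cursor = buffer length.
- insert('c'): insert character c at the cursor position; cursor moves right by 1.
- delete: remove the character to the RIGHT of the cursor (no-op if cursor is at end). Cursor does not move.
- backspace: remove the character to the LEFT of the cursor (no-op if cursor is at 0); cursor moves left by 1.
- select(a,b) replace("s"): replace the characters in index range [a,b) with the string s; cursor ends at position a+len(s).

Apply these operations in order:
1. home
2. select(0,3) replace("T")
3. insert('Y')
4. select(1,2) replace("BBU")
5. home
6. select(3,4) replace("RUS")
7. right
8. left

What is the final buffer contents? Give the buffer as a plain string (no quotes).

Answer: TBBRUS

Derivation:
After op 1 (home): buf='KIX' cursor=0
After op 2 (select(0,3) replace("T")): buf='T' cursor=1
After op 3 (insert('Y')): buf='TY' cursor=2
After op 4 (select(1,2) replace("BBU")): buf='TBBU' cursor=4
After op 5 (home): buf='TBBU' cursor=0
After op 6 (select(3,4) replace("RUS")): buf='TBBRUS' cursor=6
After op 7 (right): buf='TBBRUS' cursor=6
After op 8 (left): buf='TBBRUS' cursor=5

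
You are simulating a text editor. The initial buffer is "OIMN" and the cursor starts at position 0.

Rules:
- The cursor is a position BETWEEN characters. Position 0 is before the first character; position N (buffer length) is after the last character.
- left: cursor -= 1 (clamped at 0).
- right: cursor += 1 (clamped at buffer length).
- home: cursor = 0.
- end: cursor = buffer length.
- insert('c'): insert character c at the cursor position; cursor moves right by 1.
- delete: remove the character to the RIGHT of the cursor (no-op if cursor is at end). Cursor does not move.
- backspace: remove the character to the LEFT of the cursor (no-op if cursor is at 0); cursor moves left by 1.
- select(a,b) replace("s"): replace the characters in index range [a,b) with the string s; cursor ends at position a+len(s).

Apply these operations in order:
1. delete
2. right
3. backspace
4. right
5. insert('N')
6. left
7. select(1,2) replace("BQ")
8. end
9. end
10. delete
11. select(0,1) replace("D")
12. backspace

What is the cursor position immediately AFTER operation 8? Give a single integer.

Answer: 4

Derivation:
After op 1 (delete): buf='IMN' cursor=0
After op 2 (right): buf='IMN' cursor=1
After op 3 (backspace): buf='MN' cursor=0
After op 4 (right): buf='MN' cursor=1
After op 5 (insert('N')): buf='MNN' cursor=2
After op 6 (left): buf='MNN' cursor=1
After op 7 (select(1,2) replace("BQ")): buf='MBQN' cursor=3
After op 8 (end): buf='MBQN' cursor=4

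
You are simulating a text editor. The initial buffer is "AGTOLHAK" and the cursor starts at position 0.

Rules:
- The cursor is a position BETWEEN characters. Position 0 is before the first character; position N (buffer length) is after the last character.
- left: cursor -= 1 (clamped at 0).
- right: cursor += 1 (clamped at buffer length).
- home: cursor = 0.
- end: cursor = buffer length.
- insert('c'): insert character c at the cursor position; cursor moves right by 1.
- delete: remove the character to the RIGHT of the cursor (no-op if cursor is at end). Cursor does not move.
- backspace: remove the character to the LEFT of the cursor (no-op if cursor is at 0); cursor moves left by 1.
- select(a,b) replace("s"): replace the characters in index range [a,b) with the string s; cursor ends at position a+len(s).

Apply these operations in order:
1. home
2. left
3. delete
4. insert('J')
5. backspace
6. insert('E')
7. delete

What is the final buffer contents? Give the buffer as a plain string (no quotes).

After op 1 (home): buf='AGTOLHAK' cursor=0
After op 2 (left): buf='AGTOLHAK' cursor=0
After op 3 (delete): buf='GTOLHAK' cursor=0
After op 4 (insert('J')): buf='JGTOLHAK' cursor=1
After op 5 (backspace): buf='GTOLHAK' cursor=0
After op 6 (insert('E')): buf='EGTOLHAK' cursor=1
After op 7 (delete): buf='ETOLHAK' cursor=1

Answer: ETOLHAK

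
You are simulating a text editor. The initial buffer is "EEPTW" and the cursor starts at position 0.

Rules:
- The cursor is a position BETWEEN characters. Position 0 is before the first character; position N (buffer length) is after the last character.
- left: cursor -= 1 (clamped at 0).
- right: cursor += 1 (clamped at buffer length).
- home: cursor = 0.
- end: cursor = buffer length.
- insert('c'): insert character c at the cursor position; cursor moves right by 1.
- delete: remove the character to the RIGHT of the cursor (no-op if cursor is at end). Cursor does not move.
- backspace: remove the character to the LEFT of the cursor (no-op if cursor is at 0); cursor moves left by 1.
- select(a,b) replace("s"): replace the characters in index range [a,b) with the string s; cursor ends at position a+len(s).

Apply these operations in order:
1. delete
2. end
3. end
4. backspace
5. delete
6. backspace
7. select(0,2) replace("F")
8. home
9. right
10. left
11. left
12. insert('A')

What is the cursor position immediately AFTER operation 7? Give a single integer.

After op 1 (delete): buf='EPTW' cursor=0
After op 2 (end): buf='EPTW' cursor=4
After op 3 (end): buf='EPTW' cursor=4
After op 4 (backspace): buf='EPT' cursor=3
After op 5 (delete): buf='EPT' cursor=3
After op 6 (backspace): buf='EP' cursor=2
After op 7 (select(0,2) replace("F")): buf='F' cursor=1

Answer: 1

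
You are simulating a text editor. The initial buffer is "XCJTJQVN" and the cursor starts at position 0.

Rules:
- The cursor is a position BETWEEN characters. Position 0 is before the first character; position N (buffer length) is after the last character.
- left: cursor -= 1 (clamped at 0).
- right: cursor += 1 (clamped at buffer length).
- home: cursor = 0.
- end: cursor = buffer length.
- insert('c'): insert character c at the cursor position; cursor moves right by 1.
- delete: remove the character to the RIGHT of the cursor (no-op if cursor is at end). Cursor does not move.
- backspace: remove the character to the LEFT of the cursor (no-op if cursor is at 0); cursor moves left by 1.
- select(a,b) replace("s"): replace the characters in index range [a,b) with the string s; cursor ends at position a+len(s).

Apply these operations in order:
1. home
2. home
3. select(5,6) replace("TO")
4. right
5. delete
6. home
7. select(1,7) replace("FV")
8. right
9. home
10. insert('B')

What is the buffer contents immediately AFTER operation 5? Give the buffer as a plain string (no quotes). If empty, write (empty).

Answer: XCJTJTOV

Derivation:
After op 1 (home): buf='XCJTJQVN' cursor=0
After op 2 (home): buf='XCJTJQVN' cursor=0
After op 3 (select(5,6) replace("TO")): buf='XCJTJTOVN' cursor=7
After op 4 (right): buf='XCJTJTOVN' cursor=8
After op 5 (delete): buf='XCJTJTOV' cursor=8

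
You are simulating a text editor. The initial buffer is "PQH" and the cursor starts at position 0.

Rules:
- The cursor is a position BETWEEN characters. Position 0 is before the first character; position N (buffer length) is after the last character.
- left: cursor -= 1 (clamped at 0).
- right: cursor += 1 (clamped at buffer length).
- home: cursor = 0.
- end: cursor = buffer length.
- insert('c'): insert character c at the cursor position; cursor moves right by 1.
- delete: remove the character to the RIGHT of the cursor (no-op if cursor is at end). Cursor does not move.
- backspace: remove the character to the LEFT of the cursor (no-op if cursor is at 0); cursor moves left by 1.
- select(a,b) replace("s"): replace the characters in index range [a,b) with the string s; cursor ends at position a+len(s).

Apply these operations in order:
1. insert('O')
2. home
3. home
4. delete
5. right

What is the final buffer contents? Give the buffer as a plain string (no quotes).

After op 1 (insert('O')): buf='OPQH' cursor=1
After op 2 (home): buf='OPQH' cursor=0
After op 3 (home): buf='OPQH' cursor=0
After op 4 (delete): buf='PQH' cursor=0
After op 5 (right): buf='PQH' cursor=1

Answer: PQH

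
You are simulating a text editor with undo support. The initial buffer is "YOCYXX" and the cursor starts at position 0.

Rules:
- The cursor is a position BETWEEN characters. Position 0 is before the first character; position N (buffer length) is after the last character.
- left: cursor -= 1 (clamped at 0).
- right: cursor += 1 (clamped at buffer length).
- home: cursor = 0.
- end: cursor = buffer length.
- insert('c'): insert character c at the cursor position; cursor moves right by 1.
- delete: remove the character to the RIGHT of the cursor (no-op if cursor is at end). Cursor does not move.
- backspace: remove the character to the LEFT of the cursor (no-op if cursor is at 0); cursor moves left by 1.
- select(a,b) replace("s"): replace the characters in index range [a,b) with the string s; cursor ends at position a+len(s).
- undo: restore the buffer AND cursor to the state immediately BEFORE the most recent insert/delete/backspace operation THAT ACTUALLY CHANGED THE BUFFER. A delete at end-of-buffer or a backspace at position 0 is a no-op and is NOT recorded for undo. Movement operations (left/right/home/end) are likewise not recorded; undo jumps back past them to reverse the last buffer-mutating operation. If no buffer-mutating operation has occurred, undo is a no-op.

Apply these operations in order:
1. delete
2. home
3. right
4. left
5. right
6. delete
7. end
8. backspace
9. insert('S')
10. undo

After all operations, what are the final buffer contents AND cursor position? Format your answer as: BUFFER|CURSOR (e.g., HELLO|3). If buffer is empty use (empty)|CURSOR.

After op 1 (delete): buf='OCYXX' cursor=0
After op 2 (home): buf='OCYXX' cursor=0
After op 3 (right): buf='OCYXX' cursor=1
After op 4 (left): buf='OCYXX' cursor=0
After op 5 (right): buf='OCYXX' cursor=1
After op 6 (delete): buf='OYXX' cursor=1
After op 7 (end): buf='OYXX' cursor=4
After op 8 (backspace): buf='OYX' cursor=3
After op 9 (insert('S')): buf='OYXS' cursor=4
After op 10 (undo): buf='OYX' cursor=3

Answer: OYX|3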